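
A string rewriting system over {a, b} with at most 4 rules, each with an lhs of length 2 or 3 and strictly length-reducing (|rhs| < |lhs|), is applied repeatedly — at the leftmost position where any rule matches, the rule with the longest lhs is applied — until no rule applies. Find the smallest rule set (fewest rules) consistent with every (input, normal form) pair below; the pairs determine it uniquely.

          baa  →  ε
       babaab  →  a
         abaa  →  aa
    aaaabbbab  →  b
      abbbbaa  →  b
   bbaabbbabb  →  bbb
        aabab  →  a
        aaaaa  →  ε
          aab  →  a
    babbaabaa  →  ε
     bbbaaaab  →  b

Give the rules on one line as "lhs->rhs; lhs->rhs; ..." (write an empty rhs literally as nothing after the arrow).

  | baa => ab => ε
  | babaab => aab => a
  | abaa => aa
  | aaaabbbab => babbbab => bbab => b

aaa->b; ab->; baa->ab; bab->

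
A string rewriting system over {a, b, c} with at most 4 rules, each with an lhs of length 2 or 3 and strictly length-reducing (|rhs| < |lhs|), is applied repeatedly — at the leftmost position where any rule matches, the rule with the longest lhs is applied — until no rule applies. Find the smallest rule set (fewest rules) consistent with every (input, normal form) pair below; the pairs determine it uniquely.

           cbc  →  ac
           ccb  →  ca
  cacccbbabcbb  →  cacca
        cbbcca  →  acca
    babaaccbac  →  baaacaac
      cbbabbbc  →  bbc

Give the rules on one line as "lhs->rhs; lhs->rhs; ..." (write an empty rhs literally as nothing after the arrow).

  | cbc => ac
  | ccb => ca
  | cacccbbabcbb => caccababcbb => caccaabcbb => cacccbb => caccab => cacca
  | cbbcca => abcca => acca

aab->; ab->a; cb->a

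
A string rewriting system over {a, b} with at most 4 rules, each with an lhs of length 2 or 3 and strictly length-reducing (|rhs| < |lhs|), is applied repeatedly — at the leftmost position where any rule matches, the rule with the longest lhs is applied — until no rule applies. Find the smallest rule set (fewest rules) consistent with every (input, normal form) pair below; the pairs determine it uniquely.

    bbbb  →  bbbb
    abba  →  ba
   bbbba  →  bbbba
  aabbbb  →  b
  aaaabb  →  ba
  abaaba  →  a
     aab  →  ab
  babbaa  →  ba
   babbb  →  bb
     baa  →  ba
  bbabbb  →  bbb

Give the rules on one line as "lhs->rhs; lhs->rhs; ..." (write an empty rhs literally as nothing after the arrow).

aa->a; abb->ba; bab->

  | bbbb
  | abba => baa => ba
  | bbbba
  | aabbbb => abbbb => babb => b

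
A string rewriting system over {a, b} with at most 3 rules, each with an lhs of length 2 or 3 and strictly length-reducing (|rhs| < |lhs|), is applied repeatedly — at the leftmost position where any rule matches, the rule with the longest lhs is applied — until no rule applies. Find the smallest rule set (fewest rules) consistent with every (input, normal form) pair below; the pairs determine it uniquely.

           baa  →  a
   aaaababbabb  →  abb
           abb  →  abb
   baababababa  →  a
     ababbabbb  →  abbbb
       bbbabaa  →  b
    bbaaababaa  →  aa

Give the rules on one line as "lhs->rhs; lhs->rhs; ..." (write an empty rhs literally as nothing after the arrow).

aab->; ba->

  | baa => a
  | aaaababbabb => aaabbabb => ababb => abb
  | abb
  | baababababa => ababababa => abababa => ababa => aba => a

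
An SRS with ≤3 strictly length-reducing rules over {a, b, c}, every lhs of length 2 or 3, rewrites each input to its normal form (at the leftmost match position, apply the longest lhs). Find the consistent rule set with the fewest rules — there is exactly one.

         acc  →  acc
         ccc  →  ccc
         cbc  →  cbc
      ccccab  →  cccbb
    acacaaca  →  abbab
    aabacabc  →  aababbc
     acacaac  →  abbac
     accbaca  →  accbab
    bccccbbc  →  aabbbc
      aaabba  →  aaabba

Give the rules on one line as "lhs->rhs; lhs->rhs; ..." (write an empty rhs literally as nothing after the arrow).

bcc->ab; ca->b

  | acc
  | ccc
  | cbc
  | ccccab => cccbb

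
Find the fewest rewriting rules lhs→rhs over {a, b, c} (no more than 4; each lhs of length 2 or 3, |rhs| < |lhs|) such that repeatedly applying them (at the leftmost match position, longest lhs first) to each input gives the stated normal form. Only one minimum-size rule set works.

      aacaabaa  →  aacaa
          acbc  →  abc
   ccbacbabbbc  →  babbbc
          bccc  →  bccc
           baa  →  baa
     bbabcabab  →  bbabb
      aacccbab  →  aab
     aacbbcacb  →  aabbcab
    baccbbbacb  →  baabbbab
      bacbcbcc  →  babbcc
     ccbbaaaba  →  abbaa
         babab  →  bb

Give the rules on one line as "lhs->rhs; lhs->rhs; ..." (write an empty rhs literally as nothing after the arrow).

  | aacaabaa => aacaa
  | acbc => abc
  | ccbacbabbbc => abacbabbbc => cbabbbc => babbbc
  | bccc

aba->; cb->b; ccb->ab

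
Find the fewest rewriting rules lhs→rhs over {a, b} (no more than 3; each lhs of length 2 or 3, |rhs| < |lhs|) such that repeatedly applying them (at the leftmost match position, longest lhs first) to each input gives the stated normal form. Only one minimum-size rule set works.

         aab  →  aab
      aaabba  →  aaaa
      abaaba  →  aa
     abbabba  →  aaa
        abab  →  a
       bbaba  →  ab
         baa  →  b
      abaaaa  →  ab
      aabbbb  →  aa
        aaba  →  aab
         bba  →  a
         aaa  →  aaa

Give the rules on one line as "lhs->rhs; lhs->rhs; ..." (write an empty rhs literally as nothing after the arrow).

  | aab
  | aaabba => aaaa
  | abaaba => ababa => abba => aa
  | abbabba => aabba => aaa

ba->b; bb->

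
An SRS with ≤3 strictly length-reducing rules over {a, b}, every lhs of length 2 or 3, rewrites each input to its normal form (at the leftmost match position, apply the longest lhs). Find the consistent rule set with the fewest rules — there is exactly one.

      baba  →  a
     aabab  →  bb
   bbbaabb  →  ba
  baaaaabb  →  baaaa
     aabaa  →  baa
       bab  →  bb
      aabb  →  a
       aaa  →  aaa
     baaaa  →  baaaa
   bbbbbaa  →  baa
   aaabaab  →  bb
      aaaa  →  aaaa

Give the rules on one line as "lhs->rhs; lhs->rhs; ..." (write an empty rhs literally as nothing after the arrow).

  | baba => bba => a
  | aabab => abab => bab => bb
  | bbbaabb => baabb => ba
  | baaaaabb => baaaa

ab->b; abb->; bba->a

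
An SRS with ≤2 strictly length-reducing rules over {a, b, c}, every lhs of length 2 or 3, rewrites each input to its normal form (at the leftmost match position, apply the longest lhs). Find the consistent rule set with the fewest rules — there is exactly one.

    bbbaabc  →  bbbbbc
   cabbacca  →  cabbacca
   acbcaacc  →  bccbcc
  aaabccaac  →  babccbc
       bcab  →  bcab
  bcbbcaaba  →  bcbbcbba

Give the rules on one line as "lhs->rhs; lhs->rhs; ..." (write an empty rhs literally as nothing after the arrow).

  | bbbaabc => bbbbbc
  | cabbacca
  | acbcaacc => bccaacc => bccbcc
  | aaabccaac => babccaac => babccbc

aa->b; acb->bc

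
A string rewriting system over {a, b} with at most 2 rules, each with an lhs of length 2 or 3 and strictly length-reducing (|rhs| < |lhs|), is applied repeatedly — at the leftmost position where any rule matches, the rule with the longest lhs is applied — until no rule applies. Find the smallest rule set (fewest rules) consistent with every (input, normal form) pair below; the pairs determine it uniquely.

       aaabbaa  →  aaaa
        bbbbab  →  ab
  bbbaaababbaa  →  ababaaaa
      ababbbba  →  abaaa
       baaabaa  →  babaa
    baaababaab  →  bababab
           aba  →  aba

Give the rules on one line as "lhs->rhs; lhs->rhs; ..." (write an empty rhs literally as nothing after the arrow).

aab->ab; bb->a

  | aaabbaa => aabbaa => abbaa => aaaa
  | bbbbab => abbab => aaab => aab => ab
  | bbbaaababbaa => abaaababbaa => abaababbaa => abababbaa => ababaaaa
  | ababbbba => abaabba => ababba => abaaa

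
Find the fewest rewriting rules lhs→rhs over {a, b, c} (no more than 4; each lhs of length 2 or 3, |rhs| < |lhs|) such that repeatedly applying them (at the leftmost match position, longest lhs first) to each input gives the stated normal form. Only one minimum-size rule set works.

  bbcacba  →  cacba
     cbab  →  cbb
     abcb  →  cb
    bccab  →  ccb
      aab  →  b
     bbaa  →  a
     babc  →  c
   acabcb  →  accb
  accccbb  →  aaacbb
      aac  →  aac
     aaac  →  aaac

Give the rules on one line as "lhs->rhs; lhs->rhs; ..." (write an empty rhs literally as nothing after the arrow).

  | bbcacba => bcacba => cacba
  | cbab => cbb
  | abcb => bcb => cb
  | bccab => ccab => ccb

ab->b; bba->; bc->c; ccc->aa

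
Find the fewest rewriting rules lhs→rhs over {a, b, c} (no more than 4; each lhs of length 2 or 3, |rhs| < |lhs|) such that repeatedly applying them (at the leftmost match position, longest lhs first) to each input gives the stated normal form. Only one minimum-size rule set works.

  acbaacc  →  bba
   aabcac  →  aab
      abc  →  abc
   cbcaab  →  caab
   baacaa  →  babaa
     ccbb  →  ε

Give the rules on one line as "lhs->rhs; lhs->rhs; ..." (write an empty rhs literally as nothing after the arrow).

ac->b; acc->; cb->

  | acbaacc => bbaacc => bba
  | aabcac => aabcb => aab
  | abc
  | cbcaab => caab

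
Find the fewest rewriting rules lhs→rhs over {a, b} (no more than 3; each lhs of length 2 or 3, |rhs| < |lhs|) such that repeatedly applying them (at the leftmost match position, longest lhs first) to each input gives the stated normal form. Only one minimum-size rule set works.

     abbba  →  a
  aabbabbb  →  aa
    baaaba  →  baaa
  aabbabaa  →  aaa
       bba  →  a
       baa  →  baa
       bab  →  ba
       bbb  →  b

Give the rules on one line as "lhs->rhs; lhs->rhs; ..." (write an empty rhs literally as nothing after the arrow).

  | abbba => abba => aba => a
  | aabbabbb => aababbb => aabbb => aabb => aab => aa
  | baaaba => baaa
  | aabbabaa => aababaa => aabaa => aaa

ab->a; aba->a; bb->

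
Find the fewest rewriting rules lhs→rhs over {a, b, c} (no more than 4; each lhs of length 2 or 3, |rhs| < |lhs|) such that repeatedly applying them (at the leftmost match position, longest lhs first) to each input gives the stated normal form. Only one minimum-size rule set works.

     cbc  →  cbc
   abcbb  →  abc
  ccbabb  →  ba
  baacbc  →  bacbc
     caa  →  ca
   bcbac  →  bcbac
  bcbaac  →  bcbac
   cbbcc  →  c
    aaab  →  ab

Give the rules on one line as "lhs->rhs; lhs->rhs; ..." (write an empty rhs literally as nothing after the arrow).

aa->a; bb->; cc->

  | cbc
  | abcbb => abc
  | ccbabb => babb => ba
  | baacbc => bacbc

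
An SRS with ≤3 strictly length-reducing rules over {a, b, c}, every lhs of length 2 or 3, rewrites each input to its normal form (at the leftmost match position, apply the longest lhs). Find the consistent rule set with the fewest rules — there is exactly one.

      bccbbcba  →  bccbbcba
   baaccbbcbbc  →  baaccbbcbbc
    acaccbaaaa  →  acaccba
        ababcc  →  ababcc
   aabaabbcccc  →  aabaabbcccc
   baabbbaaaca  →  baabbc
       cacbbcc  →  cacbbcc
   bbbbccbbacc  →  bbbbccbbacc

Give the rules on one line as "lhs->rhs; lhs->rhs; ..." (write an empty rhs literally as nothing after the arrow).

  | bccbbcba
  | baaccbbcbbc
  | acaccbaaaa => acaccba
  | ababcc

aaa->; bca->c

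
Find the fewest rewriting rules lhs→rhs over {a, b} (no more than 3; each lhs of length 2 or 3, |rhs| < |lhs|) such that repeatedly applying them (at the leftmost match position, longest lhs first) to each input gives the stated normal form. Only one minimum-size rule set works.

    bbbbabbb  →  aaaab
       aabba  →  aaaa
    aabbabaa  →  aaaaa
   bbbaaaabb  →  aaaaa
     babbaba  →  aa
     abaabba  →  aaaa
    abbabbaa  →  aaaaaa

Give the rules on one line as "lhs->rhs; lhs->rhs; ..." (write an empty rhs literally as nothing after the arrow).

  | bbbbabbb => abbabbb => aaabbb => aaaab
  | aabba => aaaa
  | aabbabaa => aaaabaa => aaaaa
  | bbbaaaabb => abaaaabb => aaaabb => aaaaa

ba->; bb->a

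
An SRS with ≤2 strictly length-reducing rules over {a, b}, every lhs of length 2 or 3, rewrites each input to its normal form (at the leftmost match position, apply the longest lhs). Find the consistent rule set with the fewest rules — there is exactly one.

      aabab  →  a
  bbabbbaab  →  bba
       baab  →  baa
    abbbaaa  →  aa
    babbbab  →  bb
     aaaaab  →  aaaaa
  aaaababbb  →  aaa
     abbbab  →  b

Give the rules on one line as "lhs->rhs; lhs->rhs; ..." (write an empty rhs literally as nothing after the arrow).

ab->a; aba->

  | aabab => ab => a
  | bbabbbaab => bbabbaab => bbabaab => bbab => bba
  | baab => baa
  | abbbaaa => abbaaa => abaaa => aa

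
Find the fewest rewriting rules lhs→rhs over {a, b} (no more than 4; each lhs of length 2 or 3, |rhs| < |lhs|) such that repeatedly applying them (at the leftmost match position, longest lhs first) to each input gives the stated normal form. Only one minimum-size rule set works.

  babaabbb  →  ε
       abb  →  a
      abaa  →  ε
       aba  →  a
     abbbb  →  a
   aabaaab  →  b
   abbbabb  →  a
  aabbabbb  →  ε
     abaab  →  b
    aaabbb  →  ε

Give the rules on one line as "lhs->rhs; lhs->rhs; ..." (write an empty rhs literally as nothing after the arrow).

aa->; ab->; abb->a; bb->

  | babaabbb => baabbb => bbbb => bb => ε
  | abb => a
  | abaa => aa => ε
  | aba => a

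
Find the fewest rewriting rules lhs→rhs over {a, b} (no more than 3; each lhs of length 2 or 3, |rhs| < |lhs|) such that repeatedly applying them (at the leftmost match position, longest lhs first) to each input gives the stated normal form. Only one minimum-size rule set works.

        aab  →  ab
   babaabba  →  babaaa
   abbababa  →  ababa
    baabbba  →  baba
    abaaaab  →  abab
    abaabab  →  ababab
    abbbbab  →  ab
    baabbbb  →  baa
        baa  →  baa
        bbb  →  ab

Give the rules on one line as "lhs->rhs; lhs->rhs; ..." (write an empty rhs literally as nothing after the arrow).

aab->ab; bb->a

  | aab => ab
  | babaabba => bababba => babaaa
  | abbababa => aaababa => aababa => ababa
  | baabbba => babbba => baaba => baba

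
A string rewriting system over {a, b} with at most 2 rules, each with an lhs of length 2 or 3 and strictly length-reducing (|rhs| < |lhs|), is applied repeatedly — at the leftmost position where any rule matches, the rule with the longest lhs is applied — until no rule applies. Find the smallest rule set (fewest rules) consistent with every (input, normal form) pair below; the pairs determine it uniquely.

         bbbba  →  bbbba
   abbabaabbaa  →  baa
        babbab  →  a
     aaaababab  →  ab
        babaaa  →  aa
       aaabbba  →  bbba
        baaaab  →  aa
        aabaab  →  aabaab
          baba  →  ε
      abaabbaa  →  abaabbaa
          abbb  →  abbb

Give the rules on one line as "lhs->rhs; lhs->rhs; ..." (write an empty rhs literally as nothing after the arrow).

aaa->; bab->aa

  | bbbba
  | abbabaabbaa => abaaaabbaa => ababbaa => aaabaa => baa
  | babbab => aabab => aaaa => a
  | aaaababab => ababab => aaaab => ab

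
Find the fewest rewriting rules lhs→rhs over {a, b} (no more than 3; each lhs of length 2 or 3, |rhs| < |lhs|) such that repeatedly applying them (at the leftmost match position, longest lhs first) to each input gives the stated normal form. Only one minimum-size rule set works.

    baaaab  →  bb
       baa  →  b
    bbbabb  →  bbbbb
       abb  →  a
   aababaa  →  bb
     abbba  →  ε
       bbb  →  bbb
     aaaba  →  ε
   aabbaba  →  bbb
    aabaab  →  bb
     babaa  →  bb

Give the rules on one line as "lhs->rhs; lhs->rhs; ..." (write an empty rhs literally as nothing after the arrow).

  | baaaab => baaab => baab => bab => bb
  | baa => ba => b
  | bbbabb => bbbbb
  | abb => ab => a

aa->; ab->a; ba->b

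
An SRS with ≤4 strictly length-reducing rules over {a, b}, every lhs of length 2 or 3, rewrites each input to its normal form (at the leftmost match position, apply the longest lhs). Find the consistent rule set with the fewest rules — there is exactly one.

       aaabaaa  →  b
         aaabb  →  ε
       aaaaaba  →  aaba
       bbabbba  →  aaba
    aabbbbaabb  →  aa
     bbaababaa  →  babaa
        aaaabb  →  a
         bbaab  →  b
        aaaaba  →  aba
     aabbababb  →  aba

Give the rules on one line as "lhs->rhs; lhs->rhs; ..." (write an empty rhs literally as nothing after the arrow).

aaa->; bb->; bba->aa

  | aaabaaa => baaa => b
  | aaabb => bb => ε
  | aaaaaba => aaba
  | bbabbba => aabbba => aaba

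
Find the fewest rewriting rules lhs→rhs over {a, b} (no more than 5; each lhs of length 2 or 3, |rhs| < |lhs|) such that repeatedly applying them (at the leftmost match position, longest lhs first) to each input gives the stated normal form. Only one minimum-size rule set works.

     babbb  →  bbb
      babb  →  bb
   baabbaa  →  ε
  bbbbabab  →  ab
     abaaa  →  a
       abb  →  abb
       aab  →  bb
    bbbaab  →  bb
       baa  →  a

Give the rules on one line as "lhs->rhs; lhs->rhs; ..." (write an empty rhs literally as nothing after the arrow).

  | babbb => bbb
  | babb => bb
  | baabbaa => abbaa => aaaa => aa => ε
  | bbbbabab => bbaabab => aaabab => abab => ab

aa->; aab->bb; ba->; bba->aa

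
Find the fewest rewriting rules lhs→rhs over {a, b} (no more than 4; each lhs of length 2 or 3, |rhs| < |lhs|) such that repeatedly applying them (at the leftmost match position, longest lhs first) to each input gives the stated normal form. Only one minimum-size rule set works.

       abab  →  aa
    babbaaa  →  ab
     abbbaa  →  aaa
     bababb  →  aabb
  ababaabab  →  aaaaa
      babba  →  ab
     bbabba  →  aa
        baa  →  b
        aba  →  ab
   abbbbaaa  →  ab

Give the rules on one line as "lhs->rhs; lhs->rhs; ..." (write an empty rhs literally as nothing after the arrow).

  | abab => aa
  | babbaaa => abaaa => abaa => aba => ab
  | abbbaa => aaa
  | bababb => aabb

ba->b; bab->a; bbb->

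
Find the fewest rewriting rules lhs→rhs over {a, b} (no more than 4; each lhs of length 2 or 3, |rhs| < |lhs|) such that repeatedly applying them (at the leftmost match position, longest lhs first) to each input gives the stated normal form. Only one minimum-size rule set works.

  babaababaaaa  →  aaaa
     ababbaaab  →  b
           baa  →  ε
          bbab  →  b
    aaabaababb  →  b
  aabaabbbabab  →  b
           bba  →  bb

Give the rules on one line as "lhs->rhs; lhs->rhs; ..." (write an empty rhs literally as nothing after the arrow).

  | babaababaaaa => aababaaaa => ababaaaa => babaaaa => aaaa
  | ababbaaab => babbaaab => baaab => ab => b
  | baa => ε
  | bbab => b

ab->b; ba->b; baa->; bab->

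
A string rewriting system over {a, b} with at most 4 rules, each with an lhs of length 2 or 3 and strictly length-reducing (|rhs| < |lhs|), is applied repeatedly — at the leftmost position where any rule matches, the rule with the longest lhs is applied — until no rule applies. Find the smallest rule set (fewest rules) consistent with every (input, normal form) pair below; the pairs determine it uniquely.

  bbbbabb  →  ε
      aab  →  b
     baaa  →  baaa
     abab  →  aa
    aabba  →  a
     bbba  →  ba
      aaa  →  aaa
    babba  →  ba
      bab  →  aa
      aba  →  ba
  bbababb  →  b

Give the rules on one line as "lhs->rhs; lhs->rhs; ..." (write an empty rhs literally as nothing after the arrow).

ab->b; bab->aa; bb->

  | bbbbabb => bbabb => abb => bb => ε
  | aab => ab => b
  | baaa
  | abab => bab => aa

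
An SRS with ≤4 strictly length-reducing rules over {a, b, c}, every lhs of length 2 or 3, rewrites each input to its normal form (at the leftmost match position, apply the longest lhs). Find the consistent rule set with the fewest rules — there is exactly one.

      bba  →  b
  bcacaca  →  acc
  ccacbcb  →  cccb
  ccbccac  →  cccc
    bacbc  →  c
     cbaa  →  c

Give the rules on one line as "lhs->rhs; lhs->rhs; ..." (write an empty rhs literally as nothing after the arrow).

ba->; bc->; ca->c

  | bba => b
  | bcacaca => acaca => acca => acc
  | ccacbcb => cccbcb => cccb
  | ccbccac => cccac => cccc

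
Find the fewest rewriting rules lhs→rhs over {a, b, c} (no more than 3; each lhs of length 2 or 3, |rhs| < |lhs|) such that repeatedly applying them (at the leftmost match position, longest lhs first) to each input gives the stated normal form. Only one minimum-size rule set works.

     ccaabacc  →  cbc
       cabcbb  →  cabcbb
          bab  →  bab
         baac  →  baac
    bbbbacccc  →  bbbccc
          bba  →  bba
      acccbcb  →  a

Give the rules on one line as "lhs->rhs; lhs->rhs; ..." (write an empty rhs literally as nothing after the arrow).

  | ccaabacc => cbbacc => cbc
  | cabcbb
  | bab
  | baac

bac->; caa->b; ccb->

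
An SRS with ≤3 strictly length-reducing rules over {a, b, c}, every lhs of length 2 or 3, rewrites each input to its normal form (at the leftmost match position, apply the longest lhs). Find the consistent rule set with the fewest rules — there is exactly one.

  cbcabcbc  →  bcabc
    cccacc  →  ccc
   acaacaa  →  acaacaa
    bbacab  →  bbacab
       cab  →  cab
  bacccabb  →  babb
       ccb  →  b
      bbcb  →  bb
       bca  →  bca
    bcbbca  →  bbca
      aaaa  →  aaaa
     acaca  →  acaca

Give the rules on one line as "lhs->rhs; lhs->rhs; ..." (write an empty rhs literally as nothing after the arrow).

bcb->b; cb->b; cca->

  | cbcabcbc => bcabcbc => bcabc
  | cccacc => ccc
  | acaacaa
  | bbacab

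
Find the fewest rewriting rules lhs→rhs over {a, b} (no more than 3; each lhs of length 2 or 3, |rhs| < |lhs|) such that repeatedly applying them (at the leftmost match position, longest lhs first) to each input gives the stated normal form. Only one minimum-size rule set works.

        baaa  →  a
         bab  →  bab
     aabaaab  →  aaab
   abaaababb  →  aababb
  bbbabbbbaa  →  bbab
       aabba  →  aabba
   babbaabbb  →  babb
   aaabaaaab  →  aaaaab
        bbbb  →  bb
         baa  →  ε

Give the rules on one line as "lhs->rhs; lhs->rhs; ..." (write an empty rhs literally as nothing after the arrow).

baa->; bbb->bb

  | baaa => a
  | bab
  | aabaaab => aaab
  | abaaababb => aababb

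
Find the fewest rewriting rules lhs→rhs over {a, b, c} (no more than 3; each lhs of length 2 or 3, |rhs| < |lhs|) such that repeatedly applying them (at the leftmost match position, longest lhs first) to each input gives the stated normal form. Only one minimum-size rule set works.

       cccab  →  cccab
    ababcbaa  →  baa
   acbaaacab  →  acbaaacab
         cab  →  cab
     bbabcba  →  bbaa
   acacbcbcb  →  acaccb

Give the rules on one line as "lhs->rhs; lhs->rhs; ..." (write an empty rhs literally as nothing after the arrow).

  | cccab
  | ababcbaa => bbcbaa => baa
  | acbaaacab
  | cab

aba->b; bcb->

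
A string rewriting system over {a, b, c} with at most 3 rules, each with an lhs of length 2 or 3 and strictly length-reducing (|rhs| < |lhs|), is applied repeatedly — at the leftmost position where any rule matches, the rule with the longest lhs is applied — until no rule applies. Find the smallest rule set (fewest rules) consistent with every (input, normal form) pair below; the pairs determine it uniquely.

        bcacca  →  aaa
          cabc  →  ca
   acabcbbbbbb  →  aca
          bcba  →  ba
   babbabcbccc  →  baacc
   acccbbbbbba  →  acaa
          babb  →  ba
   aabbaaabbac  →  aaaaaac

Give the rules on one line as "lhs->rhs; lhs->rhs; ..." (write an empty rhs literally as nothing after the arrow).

  | bcacca => acca => aaa
  | cabc => ca
  | acabcbbbbbb => acabbbbbb => acabbbb => acabb => aca
  | bcba => ba

bb->; bc->; cca->aa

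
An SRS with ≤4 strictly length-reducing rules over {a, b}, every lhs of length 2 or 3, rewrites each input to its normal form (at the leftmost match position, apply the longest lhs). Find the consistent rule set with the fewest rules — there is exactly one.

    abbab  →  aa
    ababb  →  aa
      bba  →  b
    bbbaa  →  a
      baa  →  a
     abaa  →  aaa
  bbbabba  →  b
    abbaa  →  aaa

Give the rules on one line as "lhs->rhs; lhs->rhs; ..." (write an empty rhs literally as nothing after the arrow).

  | abbab => abab => aab => aa
  | ababb => aabb => aab => aa
  | bba => b
  | bbbaa => baa => a

ab->a; ba->; bbb->b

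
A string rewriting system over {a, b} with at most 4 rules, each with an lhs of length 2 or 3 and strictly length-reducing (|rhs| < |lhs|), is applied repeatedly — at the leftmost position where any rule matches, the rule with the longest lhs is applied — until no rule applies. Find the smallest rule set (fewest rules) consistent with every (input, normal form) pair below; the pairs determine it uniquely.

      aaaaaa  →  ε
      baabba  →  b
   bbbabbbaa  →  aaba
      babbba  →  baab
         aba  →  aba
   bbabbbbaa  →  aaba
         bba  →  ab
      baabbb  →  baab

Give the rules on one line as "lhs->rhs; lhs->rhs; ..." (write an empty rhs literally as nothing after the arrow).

  | aaaaaa => aaa => ε
  | baabba => baaab => bb => b
  | bbbabbbaa => bbabbbaa => abbbbaa => abbbaa => abbaa => aaba
  | babbba => babba => baab

aaa->; bb->b; bba->ab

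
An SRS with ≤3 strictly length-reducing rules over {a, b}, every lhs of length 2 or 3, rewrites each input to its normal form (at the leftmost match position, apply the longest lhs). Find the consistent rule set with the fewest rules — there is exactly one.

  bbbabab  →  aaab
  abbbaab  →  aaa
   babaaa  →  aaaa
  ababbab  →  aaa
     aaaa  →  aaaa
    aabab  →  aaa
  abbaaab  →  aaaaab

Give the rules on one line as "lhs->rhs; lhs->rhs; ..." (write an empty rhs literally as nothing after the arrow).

ba->b; bb->a

  | bbbabab => ababab => abbab => aaab
  | abbbaab => aabaab => aabab => aabb => aaa
  | babaaa => bbaaa => aaaa
  | ababbab => abbbab => aabab => aabb => aaa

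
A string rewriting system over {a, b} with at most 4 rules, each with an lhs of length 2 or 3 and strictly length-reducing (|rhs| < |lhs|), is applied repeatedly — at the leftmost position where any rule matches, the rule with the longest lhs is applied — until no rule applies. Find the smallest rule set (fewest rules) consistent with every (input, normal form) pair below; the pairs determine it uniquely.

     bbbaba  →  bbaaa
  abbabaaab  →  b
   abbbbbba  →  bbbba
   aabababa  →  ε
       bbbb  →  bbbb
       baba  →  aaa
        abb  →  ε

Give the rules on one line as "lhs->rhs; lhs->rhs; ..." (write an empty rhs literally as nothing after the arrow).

aab->b; aba->; abb->; bab->aa

  | bbbaba => bbaaa
  | abbabaaab => abaaab => aab => b
  | abbbbbba => bbbba
  | aabababa => bababa => aaaba => aba => ε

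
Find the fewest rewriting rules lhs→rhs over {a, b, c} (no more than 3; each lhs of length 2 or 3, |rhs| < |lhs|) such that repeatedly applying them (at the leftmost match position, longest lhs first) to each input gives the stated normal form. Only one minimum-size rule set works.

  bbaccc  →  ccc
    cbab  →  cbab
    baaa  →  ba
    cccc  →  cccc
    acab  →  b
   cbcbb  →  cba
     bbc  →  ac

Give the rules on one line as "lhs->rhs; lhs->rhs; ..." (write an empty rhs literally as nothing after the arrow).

  | bbaccc => aaccc => ccc
  | cbab
  | baaa => ba
  | cccc

aa->; bb->a; ca->a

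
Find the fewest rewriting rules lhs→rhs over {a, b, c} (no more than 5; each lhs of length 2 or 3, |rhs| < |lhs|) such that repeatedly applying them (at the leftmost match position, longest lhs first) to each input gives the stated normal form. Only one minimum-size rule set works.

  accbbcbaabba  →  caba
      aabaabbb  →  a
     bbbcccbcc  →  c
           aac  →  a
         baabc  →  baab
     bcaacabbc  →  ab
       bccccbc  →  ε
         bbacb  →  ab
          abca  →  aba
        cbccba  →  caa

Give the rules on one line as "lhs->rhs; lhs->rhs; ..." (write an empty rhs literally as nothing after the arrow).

abb->bb; ac->; bb->a; bc->b

  | accbbcbaabba => cbbcbaabba => cacbaabba => cbaabba => cbabba => cbbba => caba
  | aabaabbb => aababbb => aabbbb => abbbb => bbbb => abb => bb => a
  | bbbcccbcc => abcccbcc => abccbcc => abcbcc => abbcc => bbcc => acc => c
  | aac => a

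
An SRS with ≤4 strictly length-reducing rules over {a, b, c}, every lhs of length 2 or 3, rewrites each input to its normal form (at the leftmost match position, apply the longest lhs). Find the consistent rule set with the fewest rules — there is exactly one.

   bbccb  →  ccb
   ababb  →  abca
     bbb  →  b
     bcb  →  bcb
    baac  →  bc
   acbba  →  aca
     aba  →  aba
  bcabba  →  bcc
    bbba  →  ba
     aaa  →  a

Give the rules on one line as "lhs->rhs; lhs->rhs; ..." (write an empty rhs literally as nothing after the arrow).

aa->; abb->ca; bb->

  | bbccb => ccb
  | ababb => abca
  | bbb => b
  | bcb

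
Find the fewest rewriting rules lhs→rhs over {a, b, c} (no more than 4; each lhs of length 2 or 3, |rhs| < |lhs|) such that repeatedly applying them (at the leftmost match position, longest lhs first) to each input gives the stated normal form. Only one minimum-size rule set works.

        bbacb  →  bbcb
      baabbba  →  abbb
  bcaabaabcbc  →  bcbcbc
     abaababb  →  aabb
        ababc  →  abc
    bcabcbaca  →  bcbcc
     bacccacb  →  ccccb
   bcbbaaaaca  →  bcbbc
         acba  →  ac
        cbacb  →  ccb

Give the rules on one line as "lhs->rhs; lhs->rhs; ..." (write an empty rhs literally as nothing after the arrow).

  | bbacb => bbcb
  | baabbba => abbba => abbb
  | bcaabaabcbc => bcabaabcbc => bcbaabcbc => bcabcbc => bcbcbc
  | abaababb => aababb => aabb

ba->; bba->bb; ca->c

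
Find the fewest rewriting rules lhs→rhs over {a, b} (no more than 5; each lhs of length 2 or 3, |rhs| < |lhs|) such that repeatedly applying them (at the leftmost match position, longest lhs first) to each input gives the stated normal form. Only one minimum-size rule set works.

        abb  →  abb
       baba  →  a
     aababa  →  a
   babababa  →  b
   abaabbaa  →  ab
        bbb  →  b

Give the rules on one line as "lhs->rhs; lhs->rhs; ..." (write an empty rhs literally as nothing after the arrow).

aa->b; aab->aa; bab->; bbb->b

  | abb
  | baba => a
  | aababa => aaaba => baba => a
  | babababa => ababa => aa => b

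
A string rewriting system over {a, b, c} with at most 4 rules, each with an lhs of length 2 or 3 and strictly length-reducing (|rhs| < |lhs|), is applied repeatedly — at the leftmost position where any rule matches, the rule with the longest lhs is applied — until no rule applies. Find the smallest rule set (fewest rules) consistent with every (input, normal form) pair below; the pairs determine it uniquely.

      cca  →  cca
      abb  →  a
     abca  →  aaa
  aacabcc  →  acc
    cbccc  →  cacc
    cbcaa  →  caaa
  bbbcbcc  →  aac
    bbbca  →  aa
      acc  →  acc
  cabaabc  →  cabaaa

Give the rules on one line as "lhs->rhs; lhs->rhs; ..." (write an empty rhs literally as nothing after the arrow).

  | cca
  | abb => a
  | abca => aaa
  | aacabcc => abbcc => acc

aca->b; bb->; bc->a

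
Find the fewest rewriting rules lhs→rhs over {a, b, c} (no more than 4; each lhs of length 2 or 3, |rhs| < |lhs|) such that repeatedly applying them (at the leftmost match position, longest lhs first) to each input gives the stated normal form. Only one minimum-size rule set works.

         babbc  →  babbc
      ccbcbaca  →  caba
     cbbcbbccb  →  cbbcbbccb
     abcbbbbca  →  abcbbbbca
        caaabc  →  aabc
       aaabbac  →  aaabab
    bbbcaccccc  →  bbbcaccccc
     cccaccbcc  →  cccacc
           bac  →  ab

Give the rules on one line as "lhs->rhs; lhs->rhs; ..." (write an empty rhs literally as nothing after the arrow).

  | babbc
  | ccbcbaca => cbaca => caba
  | cbbcbbccb
  | abcbbbbca

bac->ab; caa->a; cbc->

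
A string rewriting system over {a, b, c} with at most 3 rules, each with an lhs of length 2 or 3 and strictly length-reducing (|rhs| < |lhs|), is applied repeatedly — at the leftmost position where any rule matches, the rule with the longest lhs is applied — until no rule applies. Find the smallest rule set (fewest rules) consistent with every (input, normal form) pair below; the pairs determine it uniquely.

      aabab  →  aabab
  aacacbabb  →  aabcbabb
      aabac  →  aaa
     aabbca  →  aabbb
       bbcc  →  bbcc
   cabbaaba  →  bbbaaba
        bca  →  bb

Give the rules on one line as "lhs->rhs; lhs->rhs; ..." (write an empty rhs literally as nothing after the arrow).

bac->a; ca->b

  | aabab
  | aacacbabb => aabcbabb
  | aabac => aaa
  | aabbca => aabbb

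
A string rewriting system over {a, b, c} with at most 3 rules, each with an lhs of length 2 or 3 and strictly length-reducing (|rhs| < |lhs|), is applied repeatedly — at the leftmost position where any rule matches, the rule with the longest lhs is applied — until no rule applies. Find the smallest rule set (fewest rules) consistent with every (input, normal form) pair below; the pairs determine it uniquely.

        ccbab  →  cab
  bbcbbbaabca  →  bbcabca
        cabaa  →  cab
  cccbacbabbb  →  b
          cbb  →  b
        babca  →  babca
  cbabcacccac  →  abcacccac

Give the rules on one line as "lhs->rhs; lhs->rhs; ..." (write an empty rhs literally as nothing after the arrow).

aa->; bba->c; cb->

  | ccbab => cab
  | bbcbbbaabca => bbbbaabca => bbcabca
  | cabaa => cab
  | cccbacbabbb => ccacbabbb => ccaabbb => ccbbb => cbb => b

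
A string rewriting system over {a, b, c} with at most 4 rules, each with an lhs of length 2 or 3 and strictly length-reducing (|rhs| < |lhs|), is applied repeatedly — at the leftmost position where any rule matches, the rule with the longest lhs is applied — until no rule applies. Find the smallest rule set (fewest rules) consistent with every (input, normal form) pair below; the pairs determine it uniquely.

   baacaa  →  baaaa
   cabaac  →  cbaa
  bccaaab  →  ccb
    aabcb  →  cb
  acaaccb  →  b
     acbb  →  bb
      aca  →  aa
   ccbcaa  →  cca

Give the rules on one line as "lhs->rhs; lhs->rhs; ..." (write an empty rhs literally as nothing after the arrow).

  | baacaa => baaaa
  | cabaac => cbaac => cbaa
  | bccaaab => ccaaab => ccaab => ccab => ccb
  | aabcb => abcb => bcb => cb

ab->b; ac->a; bc->c; bca->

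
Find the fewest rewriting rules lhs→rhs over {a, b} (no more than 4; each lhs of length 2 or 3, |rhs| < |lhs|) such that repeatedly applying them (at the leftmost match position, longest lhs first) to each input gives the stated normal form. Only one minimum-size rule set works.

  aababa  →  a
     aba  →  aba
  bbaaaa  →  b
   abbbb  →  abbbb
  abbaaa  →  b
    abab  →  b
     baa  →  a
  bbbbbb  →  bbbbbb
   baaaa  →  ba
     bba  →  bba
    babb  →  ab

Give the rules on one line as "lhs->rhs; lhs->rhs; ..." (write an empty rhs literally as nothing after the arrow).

aa->b; baa->a; bab->a

  | aababa => bbaba => baa => a
  | aba
  | bbaaaa => baaa => aa => b
  | abbbb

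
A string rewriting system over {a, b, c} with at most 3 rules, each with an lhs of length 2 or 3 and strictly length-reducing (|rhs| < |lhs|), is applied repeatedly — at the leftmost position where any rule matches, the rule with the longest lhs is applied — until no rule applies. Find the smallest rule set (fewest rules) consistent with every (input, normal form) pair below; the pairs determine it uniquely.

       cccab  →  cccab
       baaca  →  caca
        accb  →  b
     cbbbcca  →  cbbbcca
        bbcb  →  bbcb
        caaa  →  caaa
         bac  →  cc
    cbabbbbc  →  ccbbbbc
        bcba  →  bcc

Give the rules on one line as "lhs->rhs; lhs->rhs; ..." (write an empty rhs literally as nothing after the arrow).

acc->; ba->c

  | cccab
  | baaca => caca
  | accb => b
  | cbbbcca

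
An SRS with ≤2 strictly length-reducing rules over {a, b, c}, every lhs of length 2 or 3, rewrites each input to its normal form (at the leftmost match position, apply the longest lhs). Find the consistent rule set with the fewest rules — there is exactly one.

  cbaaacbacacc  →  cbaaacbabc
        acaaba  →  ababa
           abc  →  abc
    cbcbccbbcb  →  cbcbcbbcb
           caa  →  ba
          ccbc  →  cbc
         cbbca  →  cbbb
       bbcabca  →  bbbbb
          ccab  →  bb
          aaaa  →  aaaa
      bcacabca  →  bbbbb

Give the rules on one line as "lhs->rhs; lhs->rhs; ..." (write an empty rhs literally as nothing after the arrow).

ca->b; cc->c

  | cbaaacbacacc => cbaaacbabcc => cbaaacbabc
  | acaaba => ababa
  | abc
  | cbcbccbbcb => cbcbcbbcb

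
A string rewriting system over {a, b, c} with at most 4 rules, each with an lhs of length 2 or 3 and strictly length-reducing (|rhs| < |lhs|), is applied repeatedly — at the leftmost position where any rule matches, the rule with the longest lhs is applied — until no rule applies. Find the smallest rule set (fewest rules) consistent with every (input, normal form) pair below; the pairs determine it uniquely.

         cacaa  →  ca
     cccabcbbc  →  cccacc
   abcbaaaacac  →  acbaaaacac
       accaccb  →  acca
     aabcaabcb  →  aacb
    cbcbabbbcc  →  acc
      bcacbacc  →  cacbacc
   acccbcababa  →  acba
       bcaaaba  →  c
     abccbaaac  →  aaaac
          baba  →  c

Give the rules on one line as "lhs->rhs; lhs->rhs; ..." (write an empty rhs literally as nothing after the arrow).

  | cacaa => ca
  | cccabcbbc => cccacbbc => cccacbc => cccacc
  | abcbaaaacac => acbaaaacac
  | accaccb => acca

aba->bc; bc->c; caa->; ccb->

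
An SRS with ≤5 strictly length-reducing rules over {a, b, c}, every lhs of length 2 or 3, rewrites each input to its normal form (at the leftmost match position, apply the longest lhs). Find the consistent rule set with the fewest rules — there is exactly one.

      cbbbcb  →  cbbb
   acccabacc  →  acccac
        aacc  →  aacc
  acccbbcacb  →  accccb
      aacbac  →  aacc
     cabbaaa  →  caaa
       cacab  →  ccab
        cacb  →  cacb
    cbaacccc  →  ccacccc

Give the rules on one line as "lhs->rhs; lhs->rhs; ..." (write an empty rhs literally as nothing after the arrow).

  | cbbbcb => cbbb
  | acccabacc => acccabac => acccaba => acccac
  | aacc
  | acccbbcacb => acccbacb => acccbab => accccb

aca->ca; ba->c; bac->ba; bc->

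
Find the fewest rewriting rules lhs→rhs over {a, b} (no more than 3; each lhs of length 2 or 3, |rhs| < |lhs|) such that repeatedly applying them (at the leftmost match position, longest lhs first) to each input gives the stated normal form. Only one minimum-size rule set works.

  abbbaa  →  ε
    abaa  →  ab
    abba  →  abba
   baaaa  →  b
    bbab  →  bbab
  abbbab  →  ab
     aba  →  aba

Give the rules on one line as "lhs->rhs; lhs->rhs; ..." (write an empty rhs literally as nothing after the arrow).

aa->; bbb->a

  | abbbaa => aaaa => aa => ε
  | abaa => ab
  | abba
  | baaaa => baa => b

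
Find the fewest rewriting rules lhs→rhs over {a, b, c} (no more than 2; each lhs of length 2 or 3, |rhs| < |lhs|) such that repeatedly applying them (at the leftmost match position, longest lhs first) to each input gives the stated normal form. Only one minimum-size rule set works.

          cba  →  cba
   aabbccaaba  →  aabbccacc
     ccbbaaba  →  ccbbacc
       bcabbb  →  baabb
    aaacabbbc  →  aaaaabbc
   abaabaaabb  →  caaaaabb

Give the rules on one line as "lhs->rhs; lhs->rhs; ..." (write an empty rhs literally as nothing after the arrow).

aba->cc; cab->aa

  | cba
  | aabbccaaba => aabbccacc
  | ccbbaaba => ccbbacc
  | bcabbb => baabb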